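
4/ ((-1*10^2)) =-1/ 25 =-0.04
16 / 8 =2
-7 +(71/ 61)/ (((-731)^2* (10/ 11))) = -2281720689/ 325960210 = -7.00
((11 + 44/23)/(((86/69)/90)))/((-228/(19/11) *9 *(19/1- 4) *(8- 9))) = 9/172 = 0.05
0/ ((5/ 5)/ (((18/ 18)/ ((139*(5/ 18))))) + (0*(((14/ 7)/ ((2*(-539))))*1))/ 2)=0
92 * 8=736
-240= -240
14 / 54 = 7 / 27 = 0.26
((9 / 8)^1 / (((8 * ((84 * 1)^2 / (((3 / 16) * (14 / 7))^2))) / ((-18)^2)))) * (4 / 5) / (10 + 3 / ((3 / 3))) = 729 / 13045760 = 0.00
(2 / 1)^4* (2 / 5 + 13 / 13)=112 / 5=22.40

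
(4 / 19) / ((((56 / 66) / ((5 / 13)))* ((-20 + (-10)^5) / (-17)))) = 187 / 11528972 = 0.00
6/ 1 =6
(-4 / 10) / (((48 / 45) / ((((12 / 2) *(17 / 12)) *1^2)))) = -51 / 16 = -3.19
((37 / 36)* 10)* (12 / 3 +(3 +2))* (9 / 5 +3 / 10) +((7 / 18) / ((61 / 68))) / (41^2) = 194.25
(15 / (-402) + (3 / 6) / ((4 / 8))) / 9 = 43 / 402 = 0.11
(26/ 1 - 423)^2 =157609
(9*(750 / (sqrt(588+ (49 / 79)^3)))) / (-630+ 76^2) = 266625*sqrt(467590651) / 106604749559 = 0.05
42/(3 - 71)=-21/34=-0.62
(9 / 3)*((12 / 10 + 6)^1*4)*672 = 290304 / 5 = 58060.80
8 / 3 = 2.67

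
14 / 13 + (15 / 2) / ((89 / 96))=10606 / 1157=9.17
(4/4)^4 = 1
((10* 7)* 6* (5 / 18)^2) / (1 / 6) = 1750 / 9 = 194.44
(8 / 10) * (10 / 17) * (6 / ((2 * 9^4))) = 8 / 37179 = 0.00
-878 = -878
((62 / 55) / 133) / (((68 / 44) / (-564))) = -3.09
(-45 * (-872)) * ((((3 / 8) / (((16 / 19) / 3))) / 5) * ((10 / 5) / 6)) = 55917 / 16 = 3494.81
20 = 20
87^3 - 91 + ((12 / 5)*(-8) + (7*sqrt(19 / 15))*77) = 539*sqrt(285) / 15 + 3291964 / 5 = 658999.42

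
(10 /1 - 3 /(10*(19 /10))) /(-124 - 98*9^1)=-187 /19114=-0.01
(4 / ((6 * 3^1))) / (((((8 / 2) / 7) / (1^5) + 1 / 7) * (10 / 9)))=7 / 25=0.28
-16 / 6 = -8 / 3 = -2.67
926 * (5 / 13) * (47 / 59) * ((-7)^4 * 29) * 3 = 45455900070 / 767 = 59264537.25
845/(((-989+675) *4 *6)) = -845/7536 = -0.11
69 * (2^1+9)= 759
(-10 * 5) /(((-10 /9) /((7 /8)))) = 315 /8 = 39.38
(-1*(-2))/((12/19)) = 19/6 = 3.17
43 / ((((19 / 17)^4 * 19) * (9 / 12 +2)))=14365612 / 27237089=0.53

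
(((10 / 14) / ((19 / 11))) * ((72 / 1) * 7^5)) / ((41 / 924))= 8785355040 / 779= 11277734.33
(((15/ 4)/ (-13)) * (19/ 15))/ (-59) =19/ 3068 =0.01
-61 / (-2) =61 / 2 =30.50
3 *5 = 15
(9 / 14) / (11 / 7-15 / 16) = 1.01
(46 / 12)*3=11.50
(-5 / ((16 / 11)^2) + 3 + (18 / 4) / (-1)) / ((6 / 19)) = -18791 / 1536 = -12.23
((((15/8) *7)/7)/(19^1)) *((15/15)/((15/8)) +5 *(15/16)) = 1253/2432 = 0.52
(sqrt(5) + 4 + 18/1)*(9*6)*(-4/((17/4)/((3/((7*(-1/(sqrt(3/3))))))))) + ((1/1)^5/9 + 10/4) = 2592*sqrt(5)/119 + 1032025/2142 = 530.51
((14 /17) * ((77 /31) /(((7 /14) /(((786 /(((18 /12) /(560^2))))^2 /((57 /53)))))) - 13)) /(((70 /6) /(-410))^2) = 8891811094331003100137976 /70091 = 126860953536559659587.36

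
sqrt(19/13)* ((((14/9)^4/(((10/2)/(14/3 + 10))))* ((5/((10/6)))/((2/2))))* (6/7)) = 482944* sqrt(247)/142155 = 53.39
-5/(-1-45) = 5/46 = 0.11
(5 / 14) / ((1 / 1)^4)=5 / 14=0.36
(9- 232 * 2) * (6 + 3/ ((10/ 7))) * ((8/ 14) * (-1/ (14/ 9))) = 9477/ 7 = 1353.86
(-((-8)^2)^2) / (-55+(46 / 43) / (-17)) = 74.39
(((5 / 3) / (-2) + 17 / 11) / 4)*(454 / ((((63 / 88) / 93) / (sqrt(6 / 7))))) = 661478*sqrt(42) / 441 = 9720.79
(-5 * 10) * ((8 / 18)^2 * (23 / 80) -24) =96970 / 81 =1197.16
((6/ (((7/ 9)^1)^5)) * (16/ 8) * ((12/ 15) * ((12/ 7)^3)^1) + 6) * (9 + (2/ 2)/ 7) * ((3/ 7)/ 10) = 486787611456/ 7061881225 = 68.93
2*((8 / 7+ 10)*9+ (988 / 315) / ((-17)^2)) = 18260996 / 91035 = 200.59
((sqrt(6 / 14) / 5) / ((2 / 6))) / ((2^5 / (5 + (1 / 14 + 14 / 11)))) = 0.08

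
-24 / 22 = -12 / 11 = -1.09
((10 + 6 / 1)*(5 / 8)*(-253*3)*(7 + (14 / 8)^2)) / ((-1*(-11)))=-55545 / 8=-6943.12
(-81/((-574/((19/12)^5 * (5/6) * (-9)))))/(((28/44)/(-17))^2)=-432933529655/57602048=-7515.94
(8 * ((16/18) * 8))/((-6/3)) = -28.44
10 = 10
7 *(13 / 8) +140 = 1211 / 8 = 151.38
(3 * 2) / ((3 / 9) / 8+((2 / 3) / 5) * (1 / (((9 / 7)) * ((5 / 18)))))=1200 / 83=14.46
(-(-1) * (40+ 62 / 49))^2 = 4088484 / 2401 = 1702.83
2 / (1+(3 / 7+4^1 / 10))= 35 / 32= 1.09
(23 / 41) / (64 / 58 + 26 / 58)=667 / 1845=0.36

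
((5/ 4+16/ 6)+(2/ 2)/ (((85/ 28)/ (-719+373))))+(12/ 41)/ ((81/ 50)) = -41356309/ 376380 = -109.88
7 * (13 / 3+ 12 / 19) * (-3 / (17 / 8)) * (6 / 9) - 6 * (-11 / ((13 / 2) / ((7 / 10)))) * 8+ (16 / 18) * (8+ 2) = 6243152 / 188955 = 33.04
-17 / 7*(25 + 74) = -1683 / 7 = -240.43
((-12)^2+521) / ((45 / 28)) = 3724 / 9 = 413.78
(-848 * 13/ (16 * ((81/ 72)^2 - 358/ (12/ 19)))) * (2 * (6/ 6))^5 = 325632/ 8353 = 38.98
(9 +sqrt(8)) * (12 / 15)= 8 * sqrt(2) / 5 +36 / 5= 9.46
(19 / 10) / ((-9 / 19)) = -361 / 90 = -4.01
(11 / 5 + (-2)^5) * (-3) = 447 / 5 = 89.40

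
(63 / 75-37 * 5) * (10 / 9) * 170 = -313072 / 9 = -34785.78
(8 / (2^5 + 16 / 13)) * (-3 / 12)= -13 / 216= -0.06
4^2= 16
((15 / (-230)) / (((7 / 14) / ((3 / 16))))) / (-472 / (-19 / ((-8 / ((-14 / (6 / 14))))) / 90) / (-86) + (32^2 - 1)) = -120099 / 4992395824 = -0.00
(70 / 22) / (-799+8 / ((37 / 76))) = -259 / 63701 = -0.00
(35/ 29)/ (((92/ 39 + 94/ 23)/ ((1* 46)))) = 103155/ 11977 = 8.61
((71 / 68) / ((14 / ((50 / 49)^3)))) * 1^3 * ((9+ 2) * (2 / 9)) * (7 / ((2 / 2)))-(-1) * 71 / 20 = 1766146087 / 360005940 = 4.91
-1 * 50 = -50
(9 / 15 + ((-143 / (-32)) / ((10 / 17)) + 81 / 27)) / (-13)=-3583 / 4160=-0.86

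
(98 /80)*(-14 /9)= -1.91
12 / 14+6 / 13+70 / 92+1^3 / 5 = 47711 / 20930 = 2.28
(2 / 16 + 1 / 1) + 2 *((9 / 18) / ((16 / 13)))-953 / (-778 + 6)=9795 / 3088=3.17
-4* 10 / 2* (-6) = 120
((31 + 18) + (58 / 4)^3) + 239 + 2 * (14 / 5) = 133689 / 40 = 3342.22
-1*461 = -461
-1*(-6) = 6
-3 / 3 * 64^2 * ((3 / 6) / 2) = -1024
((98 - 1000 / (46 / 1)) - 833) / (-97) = 17405 / 2231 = 7.80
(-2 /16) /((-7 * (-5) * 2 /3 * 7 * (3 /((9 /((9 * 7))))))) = -1 /27440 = -0.00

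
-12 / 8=-3 / 2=-1.50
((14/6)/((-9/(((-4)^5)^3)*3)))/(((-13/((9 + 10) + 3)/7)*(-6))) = 578746843136/3159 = 183205711.66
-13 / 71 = -0.18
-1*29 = -29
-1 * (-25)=25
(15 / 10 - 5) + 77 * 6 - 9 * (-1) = 935 / 2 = 467.50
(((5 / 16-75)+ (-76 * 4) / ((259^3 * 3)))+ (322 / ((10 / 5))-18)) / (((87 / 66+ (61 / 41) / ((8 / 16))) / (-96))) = -102772567187708 / 67289420667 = -1527.32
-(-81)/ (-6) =-27/ 2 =-13.50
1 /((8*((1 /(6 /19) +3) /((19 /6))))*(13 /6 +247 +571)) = 3 /38332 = 0.00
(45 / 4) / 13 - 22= -1099 / 52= -21.13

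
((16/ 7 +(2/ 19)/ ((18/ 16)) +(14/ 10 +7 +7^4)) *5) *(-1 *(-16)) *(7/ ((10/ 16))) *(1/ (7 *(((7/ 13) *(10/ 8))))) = 96076025344/ 209475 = 458651.51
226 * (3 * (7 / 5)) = 4746 / 5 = 949.20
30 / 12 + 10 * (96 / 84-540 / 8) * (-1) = 9325 / 14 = 666.07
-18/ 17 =-1.06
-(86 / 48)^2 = -1849 / 576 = -3.21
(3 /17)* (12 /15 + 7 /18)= 107 /510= 0.21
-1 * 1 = -1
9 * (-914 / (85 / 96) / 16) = -49356 / 85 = -580.66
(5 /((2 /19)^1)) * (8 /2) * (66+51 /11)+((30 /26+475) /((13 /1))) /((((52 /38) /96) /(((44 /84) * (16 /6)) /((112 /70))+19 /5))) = 12905096894 /507507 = 25428.41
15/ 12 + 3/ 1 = 17/ 4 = 4.25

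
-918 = -918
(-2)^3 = -8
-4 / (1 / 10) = -40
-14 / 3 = -4.67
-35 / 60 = -0.58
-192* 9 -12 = -1740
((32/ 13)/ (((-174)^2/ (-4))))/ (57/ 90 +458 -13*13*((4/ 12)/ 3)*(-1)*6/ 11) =-3520/ 5074956471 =-0.00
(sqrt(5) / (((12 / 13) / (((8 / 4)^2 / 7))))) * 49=91 * sqrt(5) / 3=67.83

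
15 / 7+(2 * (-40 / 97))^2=185935 / 65863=2.82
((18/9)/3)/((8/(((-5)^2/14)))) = 25/168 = 0.15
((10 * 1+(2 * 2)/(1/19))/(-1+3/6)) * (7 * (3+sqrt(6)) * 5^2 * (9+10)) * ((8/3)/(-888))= 571900 * sqrt(6)/333+571900/111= 9359.05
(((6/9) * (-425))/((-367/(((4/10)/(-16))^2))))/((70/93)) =527/822080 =0.00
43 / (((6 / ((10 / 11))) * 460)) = 43 / 3036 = 0.01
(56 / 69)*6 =112 / 23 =4.87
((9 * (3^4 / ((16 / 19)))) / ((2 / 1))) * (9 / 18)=13851 / 64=216.42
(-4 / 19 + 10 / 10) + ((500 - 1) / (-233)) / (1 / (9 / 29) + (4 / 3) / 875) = 0.13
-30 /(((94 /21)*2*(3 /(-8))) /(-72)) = -30240 /47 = -643.40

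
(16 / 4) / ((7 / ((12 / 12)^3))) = 4 / 7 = 0.57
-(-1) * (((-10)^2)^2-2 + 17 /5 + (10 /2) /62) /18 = 3100459 /5580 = 555.64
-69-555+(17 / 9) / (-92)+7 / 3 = -514757 / 828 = -621.69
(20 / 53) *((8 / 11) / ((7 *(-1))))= -160 / 4081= -0.04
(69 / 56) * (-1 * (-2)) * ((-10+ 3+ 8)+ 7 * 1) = 138 / 7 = 19.71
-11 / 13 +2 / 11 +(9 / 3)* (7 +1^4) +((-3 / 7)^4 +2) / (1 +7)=64795365 / 2746744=23.59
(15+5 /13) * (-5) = -1000 /13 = -76.92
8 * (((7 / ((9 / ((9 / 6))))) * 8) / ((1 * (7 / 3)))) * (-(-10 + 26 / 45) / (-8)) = -1696 / 45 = -37.69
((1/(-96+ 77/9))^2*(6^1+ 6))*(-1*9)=-8748/619369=-0.01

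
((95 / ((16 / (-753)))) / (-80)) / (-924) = -4769 / 78848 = -0.06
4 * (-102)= -408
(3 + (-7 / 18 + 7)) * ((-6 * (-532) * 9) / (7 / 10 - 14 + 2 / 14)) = -6442520 / 307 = -20985.41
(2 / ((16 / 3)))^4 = 0.02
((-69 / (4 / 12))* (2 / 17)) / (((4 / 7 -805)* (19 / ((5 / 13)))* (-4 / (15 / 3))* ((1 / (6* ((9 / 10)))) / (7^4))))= -156557205 / 15763046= -9.93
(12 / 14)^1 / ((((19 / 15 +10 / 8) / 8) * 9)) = 320 / 1057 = 0.30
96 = 96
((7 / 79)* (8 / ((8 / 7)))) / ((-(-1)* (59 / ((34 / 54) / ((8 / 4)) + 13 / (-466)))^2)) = 159643225 / 10883547698319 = 0.00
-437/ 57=-23/ 3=-7.67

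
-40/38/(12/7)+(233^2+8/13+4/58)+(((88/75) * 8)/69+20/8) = 4025026948529/74137050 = 54291.71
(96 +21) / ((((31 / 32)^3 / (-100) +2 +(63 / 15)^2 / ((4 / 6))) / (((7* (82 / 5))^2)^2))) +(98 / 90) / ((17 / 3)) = 28300380789768358663 / 39621873225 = 714261555.20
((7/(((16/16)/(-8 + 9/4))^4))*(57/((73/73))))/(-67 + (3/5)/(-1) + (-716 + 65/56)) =-3907979565/7010656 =-557.43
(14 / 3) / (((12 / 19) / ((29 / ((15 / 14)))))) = 26999 / 135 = 199.99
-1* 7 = -7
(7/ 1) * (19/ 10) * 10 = 133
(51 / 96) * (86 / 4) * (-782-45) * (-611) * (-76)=-7018070033 / 16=-438629377.06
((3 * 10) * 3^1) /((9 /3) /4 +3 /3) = 51.43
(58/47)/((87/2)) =4/141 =0.03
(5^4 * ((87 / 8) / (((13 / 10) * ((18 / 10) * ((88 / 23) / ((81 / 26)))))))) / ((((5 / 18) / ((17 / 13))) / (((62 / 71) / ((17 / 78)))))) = 44610.53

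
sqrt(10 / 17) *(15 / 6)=5 *sqrt(170) / 34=1.92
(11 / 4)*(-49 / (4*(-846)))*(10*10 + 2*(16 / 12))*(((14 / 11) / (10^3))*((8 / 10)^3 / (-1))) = -52822 / 19828125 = -0.00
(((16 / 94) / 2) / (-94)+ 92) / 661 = 203226 / 1460149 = 0.14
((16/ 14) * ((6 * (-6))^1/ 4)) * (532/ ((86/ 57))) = -3626.79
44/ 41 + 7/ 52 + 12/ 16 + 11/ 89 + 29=2948815/ 94874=31.08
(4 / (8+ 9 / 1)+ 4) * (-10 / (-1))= 720 / 17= 42.35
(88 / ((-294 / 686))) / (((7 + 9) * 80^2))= -77 / 38400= -0.00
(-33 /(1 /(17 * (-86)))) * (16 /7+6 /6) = 1109658 /7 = 158522.57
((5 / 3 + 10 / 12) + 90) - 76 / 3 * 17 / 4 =-91 / 6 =-15.17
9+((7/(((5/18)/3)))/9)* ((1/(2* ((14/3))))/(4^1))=369/40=9.22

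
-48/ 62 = -24/ 31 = -0.77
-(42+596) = -638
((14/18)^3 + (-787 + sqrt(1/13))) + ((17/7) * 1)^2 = -27884939/35721 + sqrt(13)/13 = -780.35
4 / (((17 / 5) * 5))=4 / 17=0.24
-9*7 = -63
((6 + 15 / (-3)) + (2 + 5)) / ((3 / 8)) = 64 / 3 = 21.33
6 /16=3 /8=0.38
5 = 5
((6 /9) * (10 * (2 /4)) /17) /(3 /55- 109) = -275 /152796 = -0.00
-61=-61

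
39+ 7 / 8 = 319 / 8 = 39.88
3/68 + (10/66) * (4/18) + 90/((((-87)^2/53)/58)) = 21453319/585684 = 36.63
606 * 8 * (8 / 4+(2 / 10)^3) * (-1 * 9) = -10951632 / 125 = -87613.06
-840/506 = -420/253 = -1.66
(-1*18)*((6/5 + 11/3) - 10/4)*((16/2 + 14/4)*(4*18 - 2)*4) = -137172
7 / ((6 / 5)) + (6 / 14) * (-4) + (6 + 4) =14.12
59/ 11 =5.36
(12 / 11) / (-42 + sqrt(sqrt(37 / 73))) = -0.03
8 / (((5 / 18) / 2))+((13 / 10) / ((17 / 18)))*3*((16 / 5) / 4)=25884 / 425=60.90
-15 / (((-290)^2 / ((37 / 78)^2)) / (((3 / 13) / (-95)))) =1369 / 14042345200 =0.00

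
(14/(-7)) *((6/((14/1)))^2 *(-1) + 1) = -80/49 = -1.63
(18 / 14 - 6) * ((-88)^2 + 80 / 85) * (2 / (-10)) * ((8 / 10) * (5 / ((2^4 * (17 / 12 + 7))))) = 13034736 / 60095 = 216.90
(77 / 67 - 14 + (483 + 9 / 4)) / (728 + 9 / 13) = 1645839 / 2538764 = 0.65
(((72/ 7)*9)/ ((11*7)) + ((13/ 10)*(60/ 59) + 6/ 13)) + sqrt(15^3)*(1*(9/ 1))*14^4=1234368/ 413413 + 5186160*sqrt(15)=20085914.30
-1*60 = -60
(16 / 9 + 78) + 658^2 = 3897394 / 9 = 433043.78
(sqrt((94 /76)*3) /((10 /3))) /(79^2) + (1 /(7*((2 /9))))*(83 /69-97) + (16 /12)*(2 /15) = -444887 /7245 + 3*sqrt(5358) /2371580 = -61.41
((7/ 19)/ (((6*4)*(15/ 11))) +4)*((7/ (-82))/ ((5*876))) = -0.00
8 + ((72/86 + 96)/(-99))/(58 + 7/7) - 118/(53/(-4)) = 74940452/4437213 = 16.89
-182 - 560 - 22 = -764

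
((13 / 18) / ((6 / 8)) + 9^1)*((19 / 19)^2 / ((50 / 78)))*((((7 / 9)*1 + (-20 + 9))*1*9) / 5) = -321724 / 1125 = -285.98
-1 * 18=-18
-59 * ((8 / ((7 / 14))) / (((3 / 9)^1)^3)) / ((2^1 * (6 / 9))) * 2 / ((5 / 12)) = -458784 / 5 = -91756.80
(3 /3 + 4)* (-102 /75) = -34 /5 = -6.80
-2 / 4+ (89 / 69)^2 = 11081 / 9522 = 1.16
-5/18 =-0.28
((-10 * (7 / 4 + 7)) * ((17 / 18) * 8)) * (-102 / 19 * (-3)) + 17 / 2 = -404277 / 38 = -10638.87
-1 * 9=-9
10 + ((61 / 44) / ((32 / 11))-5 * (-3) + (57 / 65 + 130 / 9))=3054949 / 74880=40.80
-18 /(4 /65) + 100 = -385 /2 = -192.50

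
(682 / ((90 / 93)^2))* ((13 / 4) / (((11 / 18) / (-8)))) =-774566 / 25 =-30982.64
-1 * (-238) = 238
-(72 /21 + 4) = -52 /7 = -7.43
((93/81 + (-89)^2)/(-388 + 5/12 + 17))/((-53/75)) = 21389800/707073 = 30.25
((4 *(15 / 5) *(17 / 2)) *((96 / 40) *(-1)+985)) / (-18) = -83521 / 15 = -5568.07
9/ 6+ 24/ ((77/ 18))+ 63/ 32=22371/ 2464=9.08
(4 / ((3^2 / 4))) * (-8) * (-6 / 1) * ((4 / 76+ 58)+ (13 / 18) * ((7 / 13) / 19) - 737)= -29720704 / 513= -57935.10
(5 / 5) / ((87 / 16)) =16 / 87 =0.18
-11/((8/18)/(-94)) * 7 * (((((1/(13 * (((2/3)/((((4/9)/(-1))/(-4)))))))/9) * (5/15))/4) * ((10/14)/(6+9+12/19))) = 4465/50544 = 0.09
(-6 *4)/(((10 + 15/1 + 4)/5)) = -4.14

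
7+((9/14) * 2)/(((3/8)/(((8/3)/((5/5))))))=16.14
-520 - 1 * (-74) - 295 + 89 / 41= -30292 / 41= -738.83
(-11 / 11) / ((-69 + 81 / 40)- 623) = 40 / 27599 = 0.00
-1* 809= -809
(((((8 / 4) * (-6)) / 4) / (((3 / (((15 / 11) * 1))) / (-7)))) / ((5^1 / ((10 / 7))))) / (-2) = -15 / 11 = -1.36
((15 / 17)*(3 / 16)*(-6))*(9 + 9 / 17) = -10935 / 1156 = -9.46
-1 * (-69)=69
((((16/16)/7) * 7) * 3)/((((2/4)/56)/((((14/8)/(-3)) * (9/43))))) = -1764/43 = -41.02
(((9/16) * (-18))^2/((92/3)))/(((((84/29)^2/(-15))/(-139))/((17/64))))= 65192818815/295436288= 220.67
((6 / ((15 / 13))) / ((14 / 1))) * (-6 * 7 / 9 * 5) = -26 / 3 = -8.67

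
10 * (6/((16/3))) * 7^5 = 756315/4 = 189078.75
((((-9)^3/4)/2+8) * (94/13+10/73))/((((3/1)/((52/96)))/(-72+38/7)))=9672995/1314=7361.49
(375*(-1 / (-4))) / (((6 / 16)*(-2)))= -125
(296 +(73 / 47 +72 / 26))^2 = 33671149009 / 373321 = 90193.56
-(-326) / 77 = 326 / 77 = 4.23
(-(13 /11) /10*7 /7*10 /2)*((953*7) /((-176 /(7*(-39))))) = -23675379 /3872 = -6114.51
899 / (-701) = -899 / 701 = -1.28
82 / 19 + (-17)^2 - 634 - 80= -7993 / 19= -420.68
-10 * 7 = -70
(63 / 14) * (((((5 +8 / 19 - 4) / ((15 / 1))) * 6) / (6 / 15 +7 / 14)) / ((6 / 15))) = 135 / 19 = 7.11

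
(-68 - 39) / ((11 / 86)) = -9202 / 11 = -836.55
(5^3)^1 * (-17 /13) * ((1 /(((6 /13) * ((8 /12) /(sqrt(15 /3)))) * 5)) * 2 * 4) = -850 * sqrt(5) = -1900.66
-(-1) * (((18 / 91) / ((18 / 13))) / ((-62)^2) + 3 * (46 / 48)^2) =3558631 / 1291584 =2.76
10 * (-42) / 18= -70 / 3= -23.33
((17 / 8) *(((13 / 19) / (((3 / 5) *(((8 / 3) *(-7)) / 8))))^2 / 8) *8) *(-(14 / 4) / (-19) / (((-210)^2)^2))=2873 / 59760744019200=0.00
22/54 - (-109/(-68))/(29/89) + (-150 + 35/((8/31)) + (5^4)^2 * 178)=7404241738765/106488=69531231.11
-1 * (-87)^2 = -7569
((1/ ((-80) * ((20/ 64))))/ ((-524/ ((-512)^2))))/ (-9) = -65536/ 29475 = -2.22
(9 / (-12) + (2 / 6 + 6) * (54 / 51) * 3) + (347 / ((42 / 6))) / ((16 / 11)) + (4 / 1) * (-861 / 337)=27737429 / 641648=43.23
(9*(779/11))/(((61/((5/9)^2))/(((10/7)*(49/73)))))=3.09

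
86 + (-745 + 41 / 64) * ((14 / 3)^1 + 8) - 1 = -896981 / 96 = -9343.55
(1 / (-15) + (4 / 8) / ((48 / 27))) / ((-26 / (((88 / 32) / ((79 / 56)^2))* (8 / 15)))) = -111034 / 18254925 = -0.01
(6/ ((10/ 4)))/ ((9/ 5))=4/ 3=1.33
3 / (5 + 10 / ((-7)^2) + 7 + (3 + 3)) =147 / 892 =0.16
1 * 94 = 94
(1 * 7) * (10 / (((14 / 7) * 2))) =17.50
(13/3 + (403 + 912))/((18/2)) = 3958/27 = 146.59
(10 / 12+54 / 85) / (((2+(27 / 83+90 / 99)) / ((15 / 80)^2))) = 2051511 / 128514560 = 0.02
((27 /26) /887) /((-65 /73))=-1971 /1499030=-0.00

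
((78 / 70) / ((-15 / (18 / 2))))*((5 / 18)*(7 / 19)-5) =871 / 266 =3.27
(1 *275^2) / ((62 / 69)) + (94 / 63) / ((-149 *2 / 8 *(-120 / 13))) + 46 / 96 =5877938492711 / 69839280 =84163.79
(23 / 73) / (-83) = -23 / 6059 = -0.00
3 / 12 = 1 / 4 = 0.25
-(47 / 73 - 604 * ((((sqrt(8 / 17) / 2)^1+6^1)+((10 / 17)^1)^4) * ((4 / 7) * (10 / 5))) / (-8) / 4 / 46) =-492724908 / 140231759 - 151 * sqrt(34) / 5474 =-3.67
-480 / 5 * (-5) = 480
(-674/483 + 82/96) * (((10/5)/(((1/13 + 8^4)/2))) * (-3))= 54379/34292356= 0.00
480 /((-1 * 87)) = -160 /29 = -5.52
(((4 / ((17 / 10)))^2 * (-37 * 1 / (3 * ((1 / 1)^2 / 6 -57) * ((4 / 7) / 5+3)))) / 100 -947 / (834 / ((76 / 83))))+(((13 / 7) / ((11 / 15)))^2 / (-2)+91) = 34771091968950265 / 400785155841378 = 86.76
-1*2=-2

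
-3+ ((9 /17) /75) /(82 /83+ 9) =-1056726 /352325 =-3.00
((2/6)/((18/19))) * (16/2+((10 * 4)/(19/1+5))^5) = 96311/13122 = 7.34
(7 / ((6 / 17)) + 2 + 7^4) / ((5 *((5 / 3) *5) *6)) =14537 / 1500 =9.69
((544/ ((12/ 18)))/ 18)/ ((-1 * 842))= -68/ 1263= -0.05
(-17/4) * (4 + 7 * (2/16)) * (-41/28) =27183/896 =30.34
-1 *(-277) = 277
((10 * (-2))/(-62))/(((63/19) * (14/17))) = 1615/13671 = 0.12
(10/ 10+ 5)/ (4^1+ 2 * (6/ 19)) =57/ 44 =1.30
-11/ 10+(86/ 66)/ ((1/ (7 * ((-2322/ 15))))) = -155437/ 110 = -1413.06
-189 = -189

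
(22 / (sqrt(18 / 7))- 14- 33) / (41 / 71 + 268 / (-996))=-17679 / 116 + 64823*sqrt(14) / 5452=-107.92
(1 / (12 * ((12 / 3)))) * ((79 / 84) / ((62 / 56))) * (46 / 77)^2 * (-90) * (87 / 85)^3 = -27519498873 / 45150224350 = -0.61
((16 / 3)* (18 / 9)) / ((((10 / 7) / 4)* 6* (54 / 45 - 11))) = -32 / 63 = -0.51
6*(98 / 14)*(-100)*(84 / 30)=-11760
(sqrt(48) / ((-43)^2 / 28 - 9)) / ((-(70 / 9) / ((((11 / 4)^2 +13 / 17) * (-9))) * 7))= 36693 * sqrt(3) / 380086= 0.17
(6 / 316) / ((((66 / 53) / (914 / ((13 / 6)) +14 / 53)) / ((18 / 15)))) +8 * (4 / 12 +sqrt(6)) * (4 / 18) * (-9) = 404993 / 169455 - 16 * sqrt(6) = -36.80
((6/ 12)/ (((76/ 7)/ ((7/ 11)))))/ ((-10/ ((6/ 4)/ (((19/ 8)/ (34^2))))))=-2.14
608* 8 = 4864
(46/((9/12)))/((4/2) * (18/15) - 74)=-460/537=-0.86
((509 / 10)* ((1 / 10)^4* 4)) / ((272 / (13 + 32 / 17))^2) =32580581 / 534534400000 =0.00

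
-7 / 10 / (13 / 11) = -77 / 130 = -0.59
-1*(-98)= 98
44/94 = 22/47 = 0.47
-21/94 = -0.22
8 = 8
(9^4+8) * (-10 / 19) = -3457.37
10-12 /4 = 7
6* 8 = 48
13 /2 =6.50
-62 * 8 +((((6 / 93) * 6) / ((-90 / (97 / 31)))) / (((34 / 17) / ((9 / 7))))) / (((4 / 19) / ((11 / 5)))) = -333720019 / 672700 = -496.09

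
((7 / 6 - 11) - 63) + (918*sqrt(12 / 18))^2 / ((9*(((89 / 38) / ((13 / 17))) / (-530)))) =-5768457133 / 534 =-10802354.18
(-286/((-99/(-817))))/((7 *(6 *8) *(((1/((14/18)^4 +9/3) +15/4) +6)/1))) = -0.70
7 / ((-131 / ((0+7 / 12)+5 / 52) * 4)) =-371 / 40872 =-0.01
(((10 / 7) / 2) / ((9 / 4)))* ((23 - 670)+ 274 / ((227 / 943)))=743420 / 4767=155.95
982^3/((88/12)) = 1420449252/11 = 129131750.18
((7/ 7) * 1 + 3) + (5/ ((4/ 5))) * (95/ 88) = 3783/ 352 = 10.75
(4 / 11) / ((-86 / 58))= -116 / 473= -0.25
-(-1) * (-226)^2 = 51076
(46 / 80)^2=529 / 1600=0.33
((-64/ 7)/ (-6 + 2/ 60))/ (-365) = -0.00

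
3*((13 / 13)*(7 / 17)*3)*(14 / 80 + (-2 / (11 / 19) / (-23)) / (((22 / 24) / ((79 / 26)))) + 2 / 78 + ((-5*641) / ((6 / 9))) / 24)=-739.75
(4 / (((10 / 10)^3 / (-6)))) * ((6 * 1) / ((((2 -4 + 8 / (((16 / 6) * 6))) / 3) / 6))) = 1728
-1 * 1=-1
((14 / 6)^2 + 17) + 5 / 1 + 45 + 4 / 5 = 3296 / 45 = 73.24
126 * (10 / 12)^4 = 4375 / 72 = 60.76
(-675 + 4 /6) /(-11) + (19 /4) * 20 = 5158 /33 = 156.30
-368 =-368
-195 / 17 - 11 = -382 / 17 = -22.47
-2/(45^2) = -2/2025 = -0.00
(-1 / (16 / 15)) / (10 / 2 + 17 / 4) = -15 / 148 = -0.10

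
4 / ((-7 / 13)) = -52 / 7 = -7.43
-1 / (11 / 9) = -9 / 11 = -0.82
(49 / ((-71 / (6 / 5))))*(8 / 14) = -0.47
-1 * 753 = -753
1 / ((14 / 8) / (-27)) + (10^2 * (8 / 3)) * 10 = 55676 / 21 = 2651.24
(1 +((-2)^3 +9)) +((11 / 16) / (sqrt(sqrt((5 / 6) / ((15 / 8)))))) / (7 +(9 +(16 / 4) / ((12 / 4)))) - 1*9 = -7 +33*sqrt(6) / 1664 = -6.95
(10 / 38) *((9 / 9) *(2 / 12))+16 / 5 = 1849 / 570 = 3.24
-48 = -48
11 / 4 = 2.75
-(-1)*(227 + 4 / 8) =455 / 2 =227.50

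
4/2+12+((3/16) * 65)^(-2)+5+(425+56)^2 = 8798224756/38025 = 231380.01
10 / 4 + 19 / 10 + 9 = 67 / 5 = 13.40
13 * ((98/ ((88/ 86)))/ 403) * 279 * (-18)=-170667/ 11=-15515.18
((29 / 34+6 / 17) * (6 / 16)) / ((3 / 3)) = 123 / 272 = 0.45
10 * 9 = 90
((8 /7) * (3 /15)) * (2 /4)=4 /35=0.11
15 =15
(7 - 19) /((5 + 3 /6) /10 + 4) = -2.64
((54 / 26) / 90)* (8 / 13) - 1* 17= -14353 / 845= -16.99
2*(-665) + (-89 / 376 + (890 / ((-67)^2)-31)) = -2297247785 / 1687864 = -1361.04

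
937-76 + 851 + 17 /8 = 13713 /8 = 1714.12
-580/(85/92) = -10672/17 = -627.76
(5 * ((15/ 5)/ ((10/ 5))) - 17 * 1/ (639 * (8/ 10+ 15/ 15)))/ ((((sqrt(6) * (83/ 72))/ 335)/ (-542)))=-481312.83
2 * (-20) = -40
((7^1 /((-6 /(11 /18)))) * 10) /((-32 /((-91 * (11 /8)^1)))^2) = -385770385 /3538944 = -109.01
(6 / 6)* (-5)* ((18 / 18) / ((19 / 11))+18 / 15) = -169 / 19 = -8.89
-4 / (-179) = 4 / 179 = 0.02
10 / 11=0.91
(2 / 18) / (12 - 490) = -1 / 4302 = -0.00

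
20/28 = 5/7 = 0.71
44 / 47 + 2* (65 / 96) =5167 / 2256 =2.29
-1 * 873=-873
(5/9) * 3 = 5/3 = 1.67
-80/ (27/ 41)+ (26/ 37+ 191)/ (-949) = -121.68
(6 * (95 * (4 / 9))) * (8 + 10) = 4560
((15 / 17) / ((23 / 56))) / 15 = 56 / 391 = 0.14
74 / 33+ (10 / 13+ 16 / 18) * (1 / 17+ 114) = 4186888 / 21879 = 191.37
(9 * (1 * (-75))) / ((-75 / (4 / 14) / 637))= 1638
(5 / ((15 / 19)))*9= 57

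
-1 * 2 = -2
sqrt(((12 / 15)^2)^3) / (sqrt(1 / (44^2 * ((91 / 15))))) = 2816 * sqrt(1365) / 1875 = 55.49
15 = 15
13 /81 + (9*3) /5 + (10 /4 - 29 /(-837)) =203269 /25110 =8.10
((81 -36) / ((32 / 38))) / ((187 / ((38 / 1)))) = 16245 / 1496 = 10.86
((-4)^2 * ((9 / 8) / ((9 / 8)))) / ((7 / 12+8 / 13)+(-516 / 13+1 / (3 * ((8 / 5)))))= -4992 / 11945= -0.42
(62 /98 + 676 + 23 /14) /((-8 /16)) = -66471 /49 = -1356.55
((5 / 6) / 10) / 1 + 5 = 61 / 12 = 5.08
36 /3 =12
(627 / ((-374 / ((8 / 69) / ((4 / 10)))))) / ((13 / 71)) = -13490 / 5083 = -2.65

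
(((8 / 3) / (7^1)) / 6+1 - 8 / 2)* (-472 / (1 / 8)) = 698560 / 63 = 11088.25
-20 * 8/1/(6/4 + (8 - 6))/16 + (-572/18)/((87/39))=-31246/1827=-17.10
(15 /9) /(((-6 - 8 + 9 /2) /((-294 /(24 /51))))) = 4165 /38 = 109.61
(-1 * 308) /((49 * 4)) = -1.57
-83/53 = -1.57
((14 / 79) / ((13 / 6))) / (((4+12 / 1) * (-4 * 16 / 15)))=-0.00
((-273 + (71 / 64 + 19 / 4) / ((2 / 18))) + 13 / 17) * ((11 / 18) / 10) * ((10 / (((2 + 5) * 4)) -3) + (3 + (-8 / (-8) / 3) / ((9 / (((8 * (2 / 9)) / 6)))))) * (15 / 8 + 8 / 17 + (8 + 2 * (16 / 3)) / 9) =-554233836299 / 25395793920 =-21.82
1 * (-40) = -40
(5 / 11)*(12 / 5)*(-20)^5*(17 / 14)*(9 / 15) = -195840000 / 77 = -2543376.62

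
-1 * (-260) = 260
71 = 71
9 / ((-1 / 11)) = -99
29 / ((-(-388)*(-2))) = -29 / 776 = -0.04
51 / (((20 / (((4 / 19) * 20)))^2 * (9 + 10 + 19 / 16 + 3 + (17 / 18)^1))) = 117504 / 1254475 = 0.09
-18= -18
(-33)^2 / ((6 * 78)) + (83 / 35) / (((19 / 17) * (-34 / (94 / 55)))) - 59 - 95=-288669877 / 1901900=-151.78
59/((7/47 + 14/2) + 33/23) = 63779/9279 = 6.87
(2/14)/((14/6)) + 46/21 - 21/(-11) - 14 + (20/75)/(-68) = -450963/45815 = -9.84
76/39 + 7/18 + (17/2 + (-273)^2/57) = 2930723/2223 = 1318.36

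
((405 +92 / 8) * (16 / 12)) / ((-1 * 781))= -0.71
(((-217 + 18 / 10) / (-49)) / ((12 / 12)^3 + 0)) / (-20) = -269 / 1225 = -0.22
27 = 27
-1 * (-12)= 12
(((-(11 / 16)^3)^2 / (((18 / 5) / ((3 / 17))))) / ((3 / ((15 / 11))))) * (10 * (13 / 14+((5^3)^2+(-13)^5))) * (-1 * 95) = 9522889362806875 / 11978932224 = 794969.80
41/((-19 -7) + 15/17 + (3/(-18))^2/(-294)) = -1.63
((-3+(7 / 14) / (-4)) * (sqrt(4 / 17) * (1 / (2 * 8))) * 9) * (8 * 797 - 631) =-1292625 * sqrt(17) / 1088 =-4898.56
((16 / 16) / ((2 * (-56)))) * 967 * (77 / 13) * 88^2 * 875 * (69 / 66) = -362271673.08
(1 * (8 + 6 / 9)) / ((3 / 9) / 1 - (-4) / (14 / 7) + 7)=13 / 14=0.93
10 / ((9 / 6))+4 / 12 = 7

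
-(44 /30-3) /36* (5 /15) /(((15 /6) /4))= 46 /2025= 0.02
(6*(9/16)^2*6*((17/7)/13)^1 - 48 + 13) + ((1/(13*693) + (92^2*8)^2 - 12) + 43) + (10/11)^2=29079071099638121/6342336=4584914942.95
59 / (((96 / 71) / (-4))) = -4189 / 24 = -174.54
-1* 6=-6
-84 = -84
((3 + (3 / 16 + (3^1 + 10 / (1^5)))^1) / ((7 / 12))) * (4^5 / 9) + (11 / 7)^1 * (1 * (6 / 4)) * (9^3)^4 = 27960524244227 / 42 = 665726767719.69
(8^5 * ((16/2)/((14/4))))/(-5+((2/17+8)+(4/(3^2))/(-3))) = 240648192/9541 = 25222.53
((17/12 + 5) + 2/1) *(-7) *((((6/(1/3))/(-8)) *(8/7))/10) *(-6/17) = -909/170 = -5.35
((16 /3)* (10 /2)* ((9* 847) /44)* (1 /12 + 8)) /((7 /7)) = 37345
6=6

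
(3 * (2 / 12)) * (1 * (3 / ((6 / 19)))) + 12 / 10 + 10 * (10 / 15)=757 / 60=12.62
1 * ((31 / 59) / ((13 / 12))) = 372 / 767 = 0.49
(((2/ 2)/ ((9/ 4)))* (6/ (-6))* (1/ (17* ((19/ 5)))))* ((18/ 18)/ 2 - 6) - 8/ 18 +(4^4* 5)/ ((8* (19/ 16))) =130166/ 969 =134.33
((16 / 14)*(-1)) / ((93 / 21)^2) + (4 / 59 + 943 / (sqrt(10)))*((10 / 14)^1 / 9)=-188932 / 3572037 + 943*sqrt(10) / 126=23.61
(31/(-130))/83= -31/10790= -0.00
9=9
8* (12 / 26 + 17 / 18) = 1316 / 117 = 11.25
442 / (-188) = -221 / 94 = -2.35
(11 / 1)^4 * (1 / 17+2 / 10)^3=253.85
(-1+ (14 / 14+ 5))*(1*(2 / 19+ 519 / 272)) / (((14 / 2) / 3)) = 156075 / 36176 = 4.31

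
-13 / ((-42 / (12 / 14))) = 13 / 49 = 0.27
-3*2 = -6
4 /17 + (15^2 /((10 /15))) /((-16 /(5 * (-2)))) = 211.17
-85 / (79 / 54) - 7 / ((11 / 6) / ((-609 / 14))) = 93843 / 869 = 107.99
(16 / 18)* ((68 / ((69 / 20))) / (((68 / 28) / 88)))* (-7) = -2759680 / 621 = -4443.93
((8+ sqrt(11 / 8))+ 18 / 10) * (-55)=-603.49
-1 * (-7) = 7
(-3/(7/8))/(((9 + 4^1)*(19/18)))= -432/1729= -0.25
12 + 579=591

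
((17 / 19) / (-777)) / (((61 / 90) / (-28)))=2040 / 42883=0.05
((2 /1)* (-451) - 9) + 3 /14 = -12751 /14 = -910.79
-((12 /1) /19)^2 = -144 /361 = -0.40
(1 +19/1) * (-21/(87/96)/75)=-896/145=-6.18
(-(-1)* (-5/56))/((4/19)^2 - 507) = 1805/10248616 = 0.00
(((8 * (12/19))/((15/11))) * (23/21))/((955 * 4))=2024/1905225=0.00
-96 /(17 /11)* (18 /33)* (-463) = 266688 /17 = 15687.53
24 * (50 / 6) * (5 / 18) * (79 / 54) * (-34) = -2763.37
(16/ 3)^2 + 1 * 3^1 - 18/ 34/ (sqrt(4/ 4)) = 4730/ 153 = 30.92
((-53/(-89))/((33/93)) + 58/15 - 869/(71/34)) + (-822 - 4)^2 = 710936735567/1042635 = 681865.40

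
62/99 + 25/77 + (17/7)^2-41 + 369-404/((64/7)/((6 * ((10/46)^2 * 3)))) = 6102584839/20529432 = 297.26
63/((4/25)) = 1575/4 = 393.75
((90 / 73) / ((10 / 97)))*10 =8730 / 73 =119.59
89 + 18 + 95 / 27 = 2984 / 27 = 110.52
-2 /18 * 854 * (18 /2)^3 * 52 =-3597048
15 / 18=5 / 6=0.83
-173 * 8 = -1384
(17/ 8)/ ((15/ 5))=0.71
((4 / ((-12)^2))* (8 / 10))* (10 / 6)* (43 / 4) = 43 / 108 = 0.40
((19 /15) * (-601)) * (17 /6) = -194123 /90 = -2156.92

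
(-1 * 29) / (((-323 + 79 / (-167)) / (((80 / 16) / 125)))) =4843 / 1350500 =0.00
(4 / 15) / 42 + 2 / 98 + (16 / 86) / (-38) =39383 / 1801485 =0.02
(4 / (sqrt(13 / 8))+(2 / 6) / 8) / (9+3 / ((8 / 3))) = 1 / 243+64 *sqrt(26) / 1053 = 0.31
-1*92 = -92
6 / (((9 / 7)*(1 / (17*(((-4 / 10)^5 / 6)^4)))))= 15597568 / 23174285888671875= 0.00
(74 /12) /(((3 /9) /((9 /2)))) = 333 /4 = 83.25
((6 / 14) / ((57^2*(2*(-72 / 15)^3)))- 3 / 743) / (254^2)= -628891339 / 10047232781881344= -0.00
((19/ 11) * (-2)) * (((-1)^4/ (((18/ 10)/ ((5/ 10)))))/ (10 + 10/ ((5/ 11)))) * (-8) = 95/ 396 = 0.24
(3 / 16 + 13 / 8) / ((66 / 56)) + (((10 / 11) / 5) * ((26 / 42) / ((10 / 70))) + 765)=101287 / 132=767.33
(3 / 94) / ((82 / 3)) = 9 / 7708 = 0.00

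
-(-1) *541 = 541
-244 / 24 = -10.17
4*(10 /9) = 40 /9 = 4.44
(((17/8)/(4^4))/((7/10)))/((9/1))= 85/64512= 0.00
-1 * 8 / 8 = -1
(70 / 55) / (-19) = -14 / 209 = -0.07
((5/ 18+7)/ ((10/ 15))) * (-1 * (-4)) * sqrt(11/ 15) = 131 * sqrt(165)/ 45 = 37.39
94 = 94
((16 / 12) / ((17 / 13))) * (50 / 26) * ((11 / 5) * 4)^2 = 7744 / 51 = 151.84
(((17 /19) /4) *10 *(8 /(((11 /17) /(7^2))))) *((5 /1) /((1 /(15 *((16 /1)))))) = 339864000 /209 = 1626143.54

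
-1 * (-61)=61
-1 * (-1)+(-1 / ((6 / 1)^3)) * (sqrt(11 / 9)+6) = 35 / 36 - sqrt(11) / 648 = 0.97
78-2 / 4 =77.50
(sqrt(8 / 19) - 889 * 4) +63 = -3493 +2 * sqrt(38) / 19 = -3492.35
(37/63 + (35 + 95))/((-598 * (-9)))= 8227/339066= 0.02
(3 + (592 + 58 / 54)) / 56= 10.64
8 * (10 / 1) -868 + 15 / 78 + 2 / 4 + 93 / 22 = -223961 / 286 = -783.08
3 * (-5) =-15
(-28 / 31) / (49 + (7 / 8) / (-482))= -0.02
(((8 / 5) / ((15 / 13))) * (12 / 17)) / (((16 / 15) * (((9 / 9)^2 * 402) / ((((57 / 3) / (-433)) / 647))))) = -247 / 1595459945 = -0.00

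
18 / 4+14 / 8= 25 / 4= 6.25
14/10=7/5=1.40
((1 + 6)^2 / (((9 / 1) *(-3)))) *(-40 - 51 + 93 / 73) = 320950 / 1971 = 162.84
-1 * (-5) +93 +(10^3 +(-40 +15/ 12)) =4237/ 4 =1059.25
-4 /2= -2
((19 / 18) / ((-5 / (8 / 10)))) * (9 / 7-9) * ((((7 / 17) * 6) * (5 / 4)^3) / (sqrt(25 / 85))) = 171 * sqrt(85) / 136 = 11.59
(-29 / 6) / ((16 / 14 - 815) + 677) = 0.04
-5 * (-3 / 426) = 5 / 142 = 0.04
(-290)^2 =84100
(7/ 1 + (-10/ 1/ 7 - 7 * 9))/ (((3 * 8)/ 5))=-335/ 28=-11.96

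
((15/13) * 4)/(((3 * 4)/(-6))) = -30/13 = -2.31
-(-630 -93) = 723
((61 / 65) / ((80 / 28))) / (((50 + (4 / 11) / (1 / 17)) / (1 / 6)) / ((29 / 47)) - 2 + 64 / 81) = 11033253 / 18310622200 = 0.00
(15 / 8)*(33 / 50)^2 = 3267 / 4000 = 0.82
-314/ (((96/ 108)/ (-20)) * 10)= 1413/ 2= 706.50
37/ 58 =0.64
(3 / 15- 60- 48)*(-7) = 3773 / 5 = 754.60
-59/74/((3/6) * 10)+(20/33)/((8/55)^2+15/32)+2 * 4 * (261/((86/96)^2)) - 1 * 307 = 223460150111291/97330490970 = 2295.89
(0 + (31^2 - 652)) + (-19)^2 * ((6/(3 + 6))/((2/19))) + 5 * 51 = 8551/3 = 2850.33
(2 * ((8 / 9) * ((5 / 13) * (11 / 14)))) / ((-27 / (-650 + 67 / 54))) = 7707260 / 597051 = 12.91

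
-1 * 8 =-8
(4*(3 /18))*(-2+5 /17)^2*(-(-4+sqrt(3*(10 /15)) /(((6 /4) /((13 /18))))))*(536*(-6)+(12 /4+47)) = -20386.18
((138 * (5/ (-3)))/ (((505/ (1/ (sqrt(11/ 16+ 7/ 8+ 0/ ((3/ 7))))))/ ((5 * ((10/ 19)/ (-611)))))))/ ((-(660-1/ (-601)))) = -1105840/ 465088592449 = -0.00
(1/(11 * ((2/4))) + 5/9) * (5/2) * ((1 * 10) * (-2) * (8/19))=-29200/1881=-15.52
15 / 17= 0.88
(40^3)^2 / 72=512000000 / 9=56888888.89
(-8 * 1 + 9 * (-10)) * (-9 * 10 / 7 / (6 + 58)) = 315 / 16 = 19.69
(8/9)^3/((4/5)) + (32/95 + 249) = 17328623/69255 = 250.21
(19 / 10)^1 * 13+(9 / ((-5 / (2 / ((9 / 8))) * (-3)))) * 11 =1093 / 30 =36.43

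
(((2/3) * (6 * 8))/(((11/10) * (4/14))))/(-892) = -0.11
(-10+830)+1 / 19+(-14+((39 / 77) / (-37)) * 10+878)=91152043 / 54131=1683.92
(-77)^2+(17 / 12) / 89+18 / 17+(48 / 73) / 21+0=5930.11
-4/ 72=-1/ 18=-0.06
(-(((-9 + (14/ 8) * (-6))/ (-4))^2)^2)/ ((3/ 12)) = -2313441/ 1024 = -2259.22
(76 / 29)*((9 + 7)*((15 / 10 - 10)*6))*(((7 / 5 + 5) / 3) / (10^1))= -330752 / 725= -456.21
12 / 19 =0.63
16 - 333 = -317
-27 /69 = -9 /23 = -0.39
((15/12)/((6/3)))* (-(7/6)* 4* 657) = -7665/4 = -1916.25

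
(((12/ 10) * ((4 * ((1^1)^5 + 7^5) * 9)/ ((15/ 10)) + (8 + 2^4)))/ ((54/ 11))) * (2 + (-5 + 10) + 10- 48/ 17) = 118828424/ 85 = 1397981.46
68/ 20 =17/ 5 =3.40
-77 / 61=-1.26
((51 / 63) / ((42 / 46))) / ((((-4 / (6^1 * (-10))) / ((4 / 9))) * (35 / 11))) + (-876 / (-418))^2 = 2528155208 / 404529741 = 6.25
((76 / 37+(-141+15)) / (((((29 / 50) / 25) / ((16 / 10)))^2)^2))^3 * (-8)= 3160473012011008000000000000000000000000000000000000 / 17921780213706623333773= 176348162644795195012203900000.00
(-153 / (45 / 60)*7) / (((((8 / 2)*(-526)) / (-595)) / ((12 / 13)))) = -372.77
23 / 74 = 0.31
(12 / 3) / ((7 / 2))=8 / 7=1.14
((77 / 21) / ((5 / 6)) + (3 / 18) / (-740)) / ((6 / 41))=160187 / 5328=30.07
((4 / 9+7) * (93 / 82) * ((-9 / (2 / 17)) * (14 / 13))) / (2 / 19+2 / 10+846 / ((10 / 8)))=-454461 / 442390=-1.03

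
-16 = -16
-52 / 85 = -0.61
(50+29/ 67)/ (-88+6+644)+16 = 605843/ 37654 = 16.09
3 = 3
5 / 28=0.18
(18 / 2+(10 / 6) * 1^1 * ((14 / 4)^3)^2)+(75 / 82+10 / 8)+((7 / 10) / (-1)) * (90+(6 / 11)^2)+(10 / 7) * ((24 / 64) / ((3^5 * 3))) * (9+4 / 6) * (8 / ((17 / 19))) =414781365138221 / 137718947520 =3011.80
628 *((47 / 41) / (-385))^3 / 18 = -32600422 / 35397799754625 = -0.00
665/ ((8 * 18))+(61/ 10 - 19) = -5963/ 720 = -8.28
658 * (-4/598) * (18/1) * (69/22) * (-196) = 6964272/143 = 48701.20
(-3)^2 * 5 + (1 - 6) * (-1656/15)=597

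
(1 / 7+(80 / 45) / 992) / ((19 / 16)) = 4520 / 37107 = 0.12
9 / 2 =4.50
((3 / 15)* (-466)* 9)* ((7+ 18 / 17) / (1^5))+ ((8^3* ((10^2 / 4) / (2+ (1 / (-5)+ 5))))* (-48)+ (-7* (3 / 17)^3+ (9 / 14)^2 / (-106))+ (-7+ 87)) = -49521858148477 / 510362440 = -97032.72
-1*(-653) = 653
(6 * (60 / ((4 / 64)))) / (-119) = -5760 / 119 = -48.40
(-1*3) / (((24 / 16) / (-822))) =1644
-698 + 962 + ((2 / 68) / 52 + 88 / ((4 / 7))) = 739025 / 1768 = 418.00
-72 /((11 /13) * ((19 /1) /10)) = -9360 /209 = -44.78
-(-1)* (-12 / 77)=-12 / 77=-0.16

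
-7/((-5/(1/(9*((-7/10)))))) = -2/9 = -0.22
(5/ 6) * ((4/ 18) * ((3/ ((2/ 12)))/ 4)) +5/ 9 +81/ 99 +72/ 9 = 2021/ 198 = 10.21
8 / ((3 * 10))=4 / 15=0.27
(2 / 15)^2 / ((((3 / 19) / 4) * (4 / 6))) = 152 / 225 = 0.68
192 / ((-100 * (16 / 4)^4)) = -3 / 400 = -0.01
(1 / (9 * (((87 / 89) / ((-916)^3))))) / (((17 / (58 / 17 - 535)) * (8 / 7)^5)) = 162334540488782039 / 115858944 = 1401139479.48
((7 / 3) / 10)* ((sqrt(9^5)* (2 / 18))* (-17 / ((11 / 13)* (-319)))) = 13923 / 35090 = 0.40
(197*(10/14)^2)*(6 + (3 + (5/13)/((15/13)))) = 19700/21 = 938.10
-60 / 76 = -15 / 19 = -0.79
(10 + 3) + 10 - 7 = 16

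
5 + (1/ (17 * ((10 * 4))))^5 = 726966784000001/ 145393356800000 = 5.00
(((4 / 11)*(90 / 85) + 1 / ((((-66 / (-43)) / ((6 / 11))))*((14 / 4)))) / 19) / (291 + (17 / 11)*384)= 7006 / 241969959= 0.00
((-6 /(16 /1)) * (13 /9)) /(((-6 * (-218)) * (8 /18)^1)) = -13 /13952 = -0.00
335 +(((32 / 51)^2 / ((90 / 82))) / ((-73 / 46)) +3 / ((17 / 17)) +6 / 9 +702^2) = 4213549558396 / 8544285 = 493142.44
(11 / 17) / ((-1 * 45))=-11 / 765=-0.01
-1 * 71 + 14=-57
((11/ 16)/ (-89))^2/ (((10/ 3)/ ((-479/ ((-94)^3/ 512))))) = 0.00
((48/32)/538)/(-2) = -3/2152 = -0.00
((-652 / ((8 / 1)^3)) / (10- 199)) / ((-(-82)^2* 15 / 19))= -3097 / 2440005120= -0.00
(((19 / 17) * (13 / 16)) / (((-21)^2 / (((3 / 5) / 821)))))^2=61009 / 26940075001862400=0.00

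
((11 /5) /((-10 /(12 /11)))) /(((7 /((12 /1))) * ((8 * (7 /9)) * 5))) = -81 /6125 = -0.01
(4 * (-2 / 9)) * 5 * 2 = -80 / 9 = -8.89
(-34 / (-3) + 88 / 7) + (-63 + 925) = 18604 / 21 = 885.90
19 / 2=9.50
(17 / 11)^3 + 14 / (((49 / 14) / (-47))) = -245315 / 1331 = -184.31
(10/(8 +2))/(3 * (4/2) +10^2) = 0.01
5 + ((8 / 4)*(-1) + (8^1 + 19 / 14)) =173 / 14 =12.36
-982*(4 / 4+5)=-5892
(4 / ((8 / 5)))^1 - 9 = -13 / 2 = -6.50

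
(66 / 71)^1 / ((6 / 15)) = 165 / 71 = 2.32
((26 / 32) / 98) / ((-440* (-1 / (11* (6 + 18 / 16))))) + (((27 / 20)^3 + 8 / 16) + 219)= 2784289469 / 12544000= 221.96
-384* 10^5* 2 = -76800000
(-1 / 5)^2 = 1 / 25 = 0.04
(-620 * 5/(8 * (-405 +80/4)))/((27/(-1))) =-0.04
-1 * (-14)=14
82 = 82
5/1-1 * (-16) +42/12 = 49/2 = 24.50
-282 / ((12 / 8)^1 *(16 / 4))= -47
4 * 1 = 4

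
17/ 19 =0.89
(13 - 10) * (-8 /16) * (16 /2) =-12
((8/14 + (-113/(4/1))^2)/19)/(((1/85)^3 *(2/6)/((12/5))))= 98876949975/532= 185858928.52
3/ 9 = 1/ 3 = 0.33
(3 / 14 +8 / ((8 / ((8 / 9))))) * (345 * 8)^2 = 58824800 / 7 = 8403542.86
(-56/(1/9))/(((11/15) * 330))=-2.08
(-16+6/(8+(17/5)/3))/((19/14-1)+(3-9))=29428/10823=2.72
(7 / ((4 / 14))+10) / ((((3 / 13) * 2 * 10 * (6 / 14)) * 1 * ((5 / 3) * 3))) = 2093 / 600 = 3.49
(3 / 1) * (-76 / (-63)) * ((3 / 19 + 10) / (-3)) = -772 / 63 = -12.25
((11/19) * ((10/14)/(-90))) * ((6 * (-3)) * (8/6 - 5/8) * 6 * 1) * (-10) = -935/266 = -3.52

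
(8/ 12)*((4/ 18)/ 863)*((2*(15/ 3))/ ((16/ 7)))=35/ 46602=0.00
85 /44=1.93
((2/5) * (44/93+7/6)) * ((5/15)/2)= 0.11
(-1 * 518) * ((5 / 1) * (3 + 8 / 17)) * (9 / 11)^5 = -9023277690 / 2737867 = -3295.73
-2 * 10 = -20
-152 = -152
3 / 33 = 0.09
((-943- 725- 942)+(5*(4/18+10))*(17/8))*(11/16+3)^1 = -2656475/288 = -9223.87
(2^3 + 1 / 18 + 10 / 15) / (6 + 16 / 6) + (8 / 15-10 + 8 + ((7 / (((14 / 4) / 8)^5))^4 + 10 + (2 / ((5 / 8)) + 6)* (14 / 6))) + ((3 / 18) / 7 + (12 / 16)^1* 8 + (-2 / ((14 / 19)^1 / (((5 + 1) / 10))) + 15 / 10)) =314320713418654563992887583 / 8640561948096260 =36377346208.13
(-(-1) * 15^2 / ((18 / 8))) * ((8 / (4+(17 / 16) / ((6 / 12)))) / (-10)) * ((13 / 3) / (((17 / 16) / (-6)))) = 319.62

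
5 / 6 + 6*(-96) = -3451 / 6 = -575.17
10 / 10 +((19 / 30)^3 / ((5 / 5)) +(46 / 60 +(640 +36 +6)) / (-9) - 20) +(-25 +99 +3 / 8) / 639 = -90571093 / 958500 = -94.49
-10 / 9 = -1.11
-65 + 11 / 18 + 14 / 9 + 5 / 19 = -7133 / 114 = -62.57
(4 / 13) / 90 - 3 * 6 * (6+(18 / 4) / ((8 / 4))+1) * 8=-1332.00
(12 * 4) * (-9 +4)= -240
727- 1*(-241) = 968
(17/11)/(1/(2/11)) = 34/121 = 0.28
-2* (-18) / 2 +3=21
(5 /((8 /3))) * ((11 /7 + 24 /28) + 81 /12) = 3855 /224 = 17.21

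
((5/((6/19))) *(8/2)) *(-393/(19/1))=-1310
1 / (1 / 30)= 30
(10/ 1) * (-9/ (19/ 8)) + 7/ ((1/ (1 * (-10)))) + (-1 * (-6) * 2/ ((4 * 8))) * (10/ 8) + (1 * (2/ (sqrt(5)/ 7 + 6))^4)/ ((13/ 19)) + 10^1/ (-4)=-8316437513386823543/ 75667657501970144-216921629568 * sqrt(5)/ 124453384049293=-109.91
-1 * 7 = -7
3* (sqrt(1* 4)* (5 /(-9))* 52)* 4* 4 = -8320 /3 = -2773.33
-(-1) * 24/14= 12/7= 1.71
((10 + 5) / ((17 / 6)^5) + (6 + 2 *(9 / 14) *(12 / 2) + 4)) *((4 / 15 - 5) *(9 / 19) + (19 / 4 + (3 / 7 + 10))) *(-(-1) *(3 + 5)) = 12173149194856 / 6609434335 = 1841.78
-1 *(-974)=974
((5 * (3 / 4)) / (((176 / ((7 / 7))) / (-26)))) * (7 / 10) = -273 / 704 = -0.39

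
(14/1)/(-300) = -0.05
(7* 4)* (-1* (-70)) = 1960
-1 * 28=-28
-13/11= -1.18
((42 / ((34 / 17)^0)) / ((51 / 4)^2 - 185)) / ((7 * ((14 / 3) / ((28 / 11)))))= -576 / 3949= -0.15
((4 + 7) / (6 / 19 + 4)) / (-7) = -209 / 574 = -0.36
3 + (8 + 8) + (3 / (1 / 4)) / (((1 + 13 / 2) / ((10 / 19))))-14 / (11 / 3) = 3349 / 209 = 16.02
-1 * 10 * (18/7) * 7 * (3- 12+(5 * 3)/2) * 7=1890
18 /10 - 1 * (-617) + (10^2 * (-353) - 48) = -173646 /5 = -34729.20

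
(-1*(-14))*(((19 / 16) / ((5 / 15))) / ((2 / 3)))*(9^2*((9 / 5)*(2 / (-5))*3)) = -2617839 / 200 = -13089.20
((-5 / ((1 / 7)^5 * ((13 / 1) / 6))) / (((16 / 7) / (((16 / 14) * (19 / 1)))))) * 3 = -14369985 / 13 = -1105383.46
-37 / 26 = -1.42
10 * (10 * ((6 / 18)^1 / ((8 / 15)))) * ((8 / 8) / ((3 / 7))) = 875 / 6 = 145.83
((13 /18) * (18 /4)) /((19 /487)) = 6331 /76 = 83.30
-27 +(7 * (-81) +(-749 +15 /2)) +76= -2519 /2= -1259.50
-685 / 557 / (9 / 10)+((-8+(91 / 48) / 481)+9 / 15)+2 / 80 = -25930261 / 2967696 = -8.74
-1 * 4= -4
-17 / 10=-1.70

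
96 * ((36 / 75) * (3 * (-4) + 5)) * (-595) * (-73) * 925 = -12959614080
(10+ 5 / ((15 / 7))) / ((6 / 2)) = 37 / 9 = 4.11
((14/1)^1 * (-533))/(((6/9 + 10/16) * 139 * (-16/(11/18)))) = 41041/25854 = 1.59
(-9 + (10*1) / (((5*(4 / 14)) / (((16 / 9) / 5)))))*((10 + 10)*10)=-11720 / 9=-1302.22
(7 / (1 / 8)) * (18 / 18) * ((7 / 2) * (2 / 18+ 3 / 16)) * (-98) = -103243 / 18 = -5735.72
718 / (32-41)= -718 / 9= -79.78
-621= -621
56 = 56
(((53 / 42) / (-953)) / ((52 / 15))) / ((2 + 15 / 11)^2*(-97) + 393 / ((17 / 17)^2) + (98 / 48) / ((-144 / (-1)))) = 13852080 / 25547165824453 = 0.00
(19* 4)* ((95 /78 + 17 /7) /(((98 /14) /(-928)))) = -70210624 /1911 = -36740.25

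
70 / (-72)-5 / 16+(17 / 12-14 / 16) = -107 / 144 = -0.74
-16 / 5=-3.20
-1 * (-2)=2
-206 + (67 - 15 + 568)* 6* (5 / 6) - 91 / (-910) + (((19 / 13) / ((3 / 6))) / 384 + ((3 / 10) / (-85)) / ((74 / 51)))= 6681910039 / 2308800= 2894.11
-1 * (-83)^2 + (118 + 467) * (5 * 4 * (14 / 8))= 13586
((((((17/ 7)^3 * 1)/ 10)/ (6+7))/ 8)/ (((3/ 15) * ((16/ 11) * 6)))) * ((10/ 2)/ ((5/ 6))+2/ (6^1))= 1026817/ 20547072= 0.05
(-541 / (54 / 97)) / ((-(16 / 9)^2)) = 157431 / 512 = 307.48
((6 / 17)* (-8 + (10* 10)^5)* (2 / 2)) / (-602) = -29999999976 / 5117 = -5862810.24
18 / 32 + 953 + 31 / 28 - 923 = 3547 / 112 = 31.67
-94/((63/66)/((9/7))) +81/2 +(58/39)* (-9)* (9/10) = -625269/6370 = -98.16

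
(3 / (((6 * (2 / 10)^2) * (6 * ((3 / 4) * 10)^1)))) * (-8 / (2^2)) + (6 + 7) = 112 / 9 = 12.44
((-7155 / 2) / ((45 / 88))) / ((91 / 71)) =-496716 / 91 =-5458.42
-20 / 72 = -5 / 18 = -0.28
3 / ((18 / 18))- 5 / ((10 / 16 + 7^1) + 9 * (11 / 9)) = 407 / 149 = 2.73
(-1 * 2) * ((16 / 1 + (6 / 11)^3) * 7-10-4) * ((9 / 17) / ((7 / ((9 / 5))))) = -610740 / 22627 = -26.99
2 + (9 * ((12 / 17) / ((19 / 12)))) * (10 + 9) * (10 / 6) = 2194 / 17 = 129.06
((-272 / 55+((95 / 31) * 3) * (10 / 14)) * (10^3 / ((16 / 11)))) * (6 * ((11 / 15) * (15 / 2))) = 15964575 / 434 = 36784.74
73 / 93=0.78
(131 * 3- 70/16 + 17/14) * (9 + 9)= 196479/28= 7017.11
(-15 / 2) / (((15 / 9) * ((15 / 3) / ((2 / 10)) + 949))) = -9 / 1948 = -0.00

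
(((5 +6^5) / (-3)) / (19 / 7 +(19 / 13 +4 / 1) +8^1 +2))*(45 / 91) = -116715 / 1654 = -70.57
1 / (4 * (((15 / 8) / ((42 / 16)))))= 7 / 20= 0.35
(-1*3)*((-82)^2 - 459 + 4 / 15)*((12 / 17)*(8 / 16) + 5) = -8552089 / 85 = -100612.81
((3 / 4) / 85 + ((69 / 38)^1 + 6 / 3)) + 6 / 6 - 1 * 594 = -3806073 / 6460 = -589.18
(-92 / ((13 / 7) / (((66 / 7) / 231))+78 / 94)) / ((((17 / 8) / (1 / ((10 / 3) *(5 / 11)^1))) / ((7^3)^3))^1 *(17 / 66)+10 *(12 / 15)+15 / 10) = -3040296277943232 / 14544941955517415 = -0.21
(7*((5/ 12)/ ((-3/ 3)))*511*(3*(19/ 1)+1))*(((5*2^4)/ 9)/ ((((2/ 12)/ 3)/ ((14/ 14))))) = -41493200/ 3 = -13831066.67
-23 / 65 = -0.35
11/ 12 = 0.92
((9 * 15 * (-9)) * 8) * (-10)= 97200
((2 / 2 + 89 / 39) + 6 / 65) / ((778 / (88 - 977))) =-292481 / 75855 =-3.86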